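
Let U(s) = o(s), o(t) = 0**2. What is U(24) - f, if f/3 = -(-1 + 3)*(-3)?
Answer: -18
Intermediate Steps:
o(t) = 0
U(s) = 0
f = 18 (f = 3*(-(-1 + 3)*(-3)) = 3*(-1*2*(-3)) = 3*(-2*(-3)) = 3*6 = 18)
U(24) - f = 0 - 1*18 = 0 - 18 = -18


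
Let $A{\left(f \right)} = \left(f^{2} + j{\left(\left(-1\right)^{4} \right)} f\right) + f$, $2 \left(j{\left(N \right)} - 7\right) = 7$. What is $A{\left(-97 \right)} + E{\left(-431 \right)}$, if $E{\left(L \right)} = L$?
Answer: $\frac{15725}{2} \approx 7862.5$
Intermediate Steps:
$j{\left(N \right)} = \frac{21}{2}$ ($j{\left(N \right)} = 7 + \frac{1}{2} \cdot 7 = 7 + \frac{7}{2} = \frac{21}{2}$)
$A{\left(f \right)} = f^{2} + \frac{23 f}{2}$ ($A{\left(f \right)} = \left(f^{2} + \frac{21 f}{2}\right) + f = f^{2} + \frac{23 f}{2}$)
$A{\left(-97 \right)} + E{\left(-431 \right)} = \frac{1}{2} \left(-97\right) \left(23 + 2 \left(-97\right)\right) - 431 = \frac{1}{2} \left(-97\right) \left(23 - 194\right) - 431 = \frac{1}{2} \left(-97\right) \left(-171\right) - 431 = \frac{16587}{2} - 431 = \frac{15725}{2}$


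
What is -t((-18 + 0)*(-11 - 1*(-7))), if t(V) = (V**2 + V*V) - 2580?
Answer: -7788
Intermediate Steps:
t(V) = -2580 + 2*V**2 (t(V) = (V**2 + V**2) - 2580 = 2*V**2 - 2580 = -2580 + 2*V**2)
-t((-18 + 0)*(-11 - 1*(-7))) = -(-2580 + 2*((-18 + 0)*(-11 - 1*(-7)))**2) = -(-2580 + 2*(-18*(-11 + 7))**2) = -(-2580 + 2*(-18*(-4))**2) = -(-2580 + 2*72**2) = -(-2580 + 2*5184) = -(-2580 + 10368) = -1*7788 = -7788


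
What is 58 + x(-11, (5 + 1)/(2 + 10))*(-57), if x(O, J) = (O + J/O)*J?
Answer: 16403/44 ≈ 372.80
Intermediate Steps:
x(O, J) = J*(O + J/O)
58 + x(-11, (5 + 1)/(2 + 10))*(-57) = 58 + (((5 + 1)/(2 + 10))*((5 + 1)/(2 + 10) + (-11)**2)/(-11))*(-57) = 58 + ((6/12)*(-1/11)*(6/12 + 121))*(-57) = 58 + ((6*(1/12))*(-1/11)*(6*(1/12) + 121))*(-57) = 58 + ((1/2)*(-1/11)*(1/2 + 121))*(-57) = 58 + ((1/2)*(-1/11)*(243/2))*(-57) = 58 - 243/44*(-57) = 58 + 13851/44 = 16403/44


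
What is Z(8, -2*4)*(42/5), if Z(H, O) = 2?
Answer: 84/5 ≈ 16.800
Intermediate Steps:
Z(8, -2*4)*(42/5) = 2*(42/5) = 84/5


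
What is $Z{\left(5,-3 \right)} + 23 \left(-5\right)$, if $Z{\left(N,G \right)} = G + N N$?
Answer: $-93$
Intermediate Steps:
$Z{\left(N,G \right)} = G + N^{2}$
$Z{\left(5,-3 \right)} + 23 \left(-5\right) = \left(-3 + 5^{2}\right) + 23 \left(-5\right) = \left(-3 + 25\right) - 115 = 22 - 115 = -93$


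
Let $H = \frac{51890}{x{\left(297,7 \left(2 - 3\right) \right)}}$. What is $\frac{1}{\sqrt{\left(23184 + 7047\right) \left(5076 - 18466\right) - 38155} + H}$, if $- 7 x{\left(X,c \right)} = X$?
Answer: $- \frac{3082266}{1024048437803} - \frac{88209 i \sqrt{404831245}}{35841695323105} \approx -3.0099 \cdot 10^{-6} - 4.9518 \cdot 10^{-5} i$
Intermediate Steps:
$x{\left(X,c \right)} = - \frac{X}{7}$
$H = - \frac{363230}{297}$ ($H = \frac{51890}{\left(- \frac{1}{7}\right) 297} = \frac{51890}{- \frac{297}{7}} = 51890 \left(- \frac{7}{297}\right) = - \frac{363230}{297} \approx -1223.0$)
$\frac{1}{\sqrt{\left(23184 + 7047\right) \left(5076 - 18466\right) - 38155} + H} = \frac{1}{\sqrt{\left(23184 + 7047\right) \left(5076 - 18466\right) - 38155} - \frac{363230}{297}} = \frac{1}{\sqrt{30231 \left(-13390\right) - 38155} - \frac{363230}{297}} = \frac{1}{\sqrt{-404793090 - 38155} - \frac{363230}{297}} = \frac{1}{\sqrt{-404831245} - \frac{363230}{297}} = \frac{1}{i \sqrt{404831245} - \frac{363230}{297}} = \frac{1}{- \frac{363230}{297} + i \sqrt{404831245}}$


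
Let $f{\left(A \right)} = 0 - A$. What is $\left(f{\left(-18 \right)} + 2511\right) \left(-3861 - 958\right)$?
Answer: $-12187251$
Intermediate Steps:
$f{\left(A \right)} = - A$
$\left(f{\left(-18 \right)} + 2511\right) \left(-3861 - 958\right) = \left(\left(-1\right) \left(-18\right) + 2511\right) \left(-3861 - 958\right) = \left(18 + 2511\right) \left(-4819\right) = 2529 \left(-4819\right) = -12187251$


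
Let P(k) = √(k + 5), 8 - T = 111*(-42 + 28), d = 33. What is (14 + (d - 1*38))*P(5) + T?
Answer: 1562 + 9*√10 ≈ 1590.5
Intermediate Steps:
T = 1562 (T = 8 - 111*(-42 + 28) = 8 - 111*(-14) = 8 - 1*(-1554) = 8 + 1554 = 1562)
P(k) = √(5 + k)
(14 + (d - 1*38))*P(5) + T = (14 + (33 - 1*38))*√(5 + 5) + 1562 = (14 + (33 - 38))*√10 + 1562 = (14 - 5)*√10 + 1562 = 9*√10 + 1562 = 1562 + 9*√10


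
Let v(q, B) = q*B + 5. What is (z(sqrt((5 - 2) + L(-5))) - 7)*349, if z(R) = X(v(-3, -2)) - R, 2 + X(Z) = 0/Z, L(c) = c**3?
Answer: -3141 - 349*I*sqrt(122) ≈ -3141.0 - 3854.8*I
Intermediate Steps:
v(q, B) = 5 + B*q (v(q, B) = B*q + 5 = 5 + B*q)
X(Z) = -2 (X(Z) = -2 + 0/Z = -2 + 0 = -2)
z(R) = -2 - R
(z(sqrt((5 - 2) + L(-5))) - 7)*349 = ((-2 - sqrt((5 - 2) + (-5)**3)) - 7)*349 = ((-2 - sqrt(3 - 125)) - 7)*349 = ((-2 - sqrt(-122)) - 7)*349 = ((-2 - I*sqrt(122)) - 7)*349 = (-9 - I*sqrt(122))*349 = -3141 - 349*I*sqrt(122)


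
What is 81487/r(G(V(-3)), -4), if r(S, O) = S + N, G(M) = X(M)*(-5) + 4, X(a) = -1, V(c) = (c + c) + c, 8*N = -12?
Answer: 162974/15 ≈ 10865.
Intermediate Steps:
N = -3/2 (N = (1/8)*(-12) = -3/2 ≈ -1.5000)
V(c) = 3*c (V(c) = 2*c + c = 3*c)
G(M) = 9 (G(M) = -1*(-5) + 4 = 5 + 4 = 9)
r(S, O) = -3/2 + S (r(S, O) = S - 3/2 = -3/2 + S)
81487/r(G(V(-3)), -4) = 81487/(-3/2 + 9) = 81487/(15/2) = 81487*(2/15) = 162974/15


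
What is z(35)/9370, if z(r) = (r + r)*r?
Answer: 245/937 ≈ 0.26147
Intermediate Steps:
z(r) = 2*r² (z(r) = (2*r)*r = 2*r²)
z(35)/9370 = (2*35²)/9370 = (2*1225)*(1/9370) = 2450*(1/9370) = 245/937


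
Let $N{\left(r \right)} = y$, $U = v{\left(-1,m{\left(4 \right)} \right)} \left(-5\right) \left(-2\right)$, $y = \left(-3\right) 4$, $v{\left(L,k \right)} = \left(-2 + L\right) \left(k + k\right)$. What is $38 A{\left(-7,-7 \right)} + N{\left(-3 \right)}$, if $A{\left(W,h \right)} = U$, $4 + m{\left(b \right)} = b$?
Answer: $-12$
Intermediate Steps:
$m{\left(b \right)} = -4 + b$
$v{\left(L,k \right)} = 2 k \left(-2 + L\right)$ ($v{\left(L,k \right)} = \left(-2 + L\right) 2 k = 2 k \left(-2 + L\right)$)
$y = -12$
$U = 0$ ($U = 2 \left(-4 + 4\right) \left(-2 - 1\right) \left(-5\right) \left(-2\right) = 2 \cdot 0 \left(-3\right) \left(-5\right) \left(-2\right) = 0 \left(-5\right) \left(-2\right) = 0 \left(-2\right) = 0$)
$N{\left(r \right)} = -12$
$A{\left(W,h \right)} = 0$
$38 A{\left(-7,-7 \right)} + N{\left(-3 \right)} = 38 \cdot 0 - 12 = 0 - 12 = -12$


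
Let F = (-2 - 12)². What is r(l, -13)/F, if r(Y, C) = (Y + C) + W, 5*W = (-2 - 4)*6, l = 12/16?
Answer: -389/3920 ≈ -0.099235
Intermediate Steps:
l = ¾ (l = 12*(1/16) = ¾ ≈ 0.75000)
W = -36/5 (W = ((-2 - 4)*6)/5 = (-6*6)/5 = (⅕)*(-36) = -36/5 ≈ -7.2000)
F = 196 (F = (-14)² = 196)
r(Y, C) = -36/5 + C + Y (r(Y, C) = (Y + C) - 36/5 = (C + Y) - 36/5 = -36/5 + C + Y)
r(l, -13)/F = (-36/5 - 13 + ¾)/196 = -389/20*1/196 = -389/3920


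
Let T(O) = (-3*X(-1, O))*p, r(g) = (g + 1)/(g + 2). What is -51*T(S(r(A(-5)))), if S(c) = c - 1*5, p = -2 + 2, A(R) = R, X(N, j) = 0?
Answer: 0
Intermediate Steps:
p = 0
r(g) = (1 + g)/(2 + g)
S(c) = -5 + c (S(c) = c - 5 = -5 + c)
T(O) = 0 (T(O) = -3*0*0 = 0*0 = 0)
-51*T(S(r(A(-5)))) = -51*0 = 0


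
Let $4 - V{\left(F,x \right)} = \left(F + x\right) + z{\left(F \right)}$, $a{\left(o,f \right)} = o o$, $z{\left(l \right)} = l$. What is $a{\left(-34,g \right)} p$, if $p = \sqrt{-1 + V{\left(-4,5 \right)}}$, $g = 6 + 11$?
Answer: $1156 \sqrt{6} \approx 2831.6$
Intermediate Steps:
$g = 17$
$a{\left(o,f \right)} = o^{2}$
$V{\left(F,x \right)} = 4 - x - 2 F$ ($V{\left(F,x \right)} = 4 - \left(\left(F + x\right) + F\right) = 4 - \left(x + 2 F\right) = 4 - x - 2 F$)
$p = \sqrt{6}$ ($p = \sqrt{-1 - -7} = \sqrt{-1 + \left(4 - 5 + 8\right)} = \sqrt{-1 + 7} = \sqrt{6} \approx 2.4495$)
$a{\left(-34,g \right)} p = \left(-34\right)^{2} \sqrt{6} = 1156 \sqrt{6}$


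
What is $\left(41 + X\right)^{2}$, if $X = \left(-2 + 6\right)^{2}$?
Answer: $3249$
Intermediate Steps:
$X = 16$ ($X = 4^{2} = 16$)
$\left(41 + X\right)^{2} = \left(41 + 16\right)^{2} = 57^{2} = 3249$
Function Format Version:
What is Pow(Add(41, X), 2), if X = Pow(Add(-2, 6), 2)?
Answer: 3249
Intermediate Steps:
X = 16 (X = Pow(4, 2) = 16)
Pow(Add(41, X), 2) = Pow(Add(41, 16), 2) = Pow(57, 2) = 3249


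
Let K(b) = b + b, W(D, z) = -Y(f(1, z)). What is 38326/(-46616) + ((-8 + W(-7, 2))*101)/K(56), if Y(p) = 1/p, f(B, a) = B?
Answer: -5833307/652624 ≈ -8.9382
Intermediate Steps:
W(D, z) = -1 (W(D, z) = -1/1 = -1*1 = -1)
K(b) = 2*b
38326/(-46616) + ((-8 + W(-7, 2))*101)/K(56) = 38326/(-46616) + ((-8 - 1)*101)/((2*56)) = 38326*(-1/46616) - 9*101/112 = -19163/23308 - 909*1/112 = -19163/23308 - 909/112 = -5833307/652624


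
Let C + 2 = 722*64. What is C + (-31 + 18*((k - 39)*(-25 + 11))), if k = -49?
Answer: 68351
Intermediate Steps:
C = 46206 (C = -2 + 722*64 = -2 + 46208 = 46206)
C + (-31 + 18*((k - 39)*(-25 + 11))) = 46206 + (-31 + 18*((-49 - 39)*(-25 + 11))) = 46206 + (-31 + 18*(-88*(-14))) = 46206 + (-31 + 18*1232) = 46206 + (-31 + 22176) = 46206 + 22145 = 68351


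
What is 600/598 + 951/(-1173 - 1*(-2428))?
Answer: 660849/375245 ≈ 1.7611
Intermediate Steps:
600/598 + 951/(-1173 - 1*(-2428)) = 600*(1/598) + 951/(-1173 + 2428) = 300/299 + 951/1255 = 660849/375245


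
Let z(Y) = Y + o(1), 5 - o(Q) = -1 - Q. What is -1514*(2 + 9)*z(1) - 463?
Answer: -133695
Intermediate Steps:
o(Q) = 6 + Q (o(Q) = 5 - (-1 - Q) = 5 + (1 + Q) = 6 + Q)
z(Y) = 7 + Y (z(Y) = Y + (6 + 1) = Y + 7 = 7 + Y)
-1514*(2 + 9)*z(1) - 463 = -1514*(2 + 9)*(7 + 1) - 463 = -16654*8 - 463 = -1514*88 - 463 = -133232 - 463 = -133695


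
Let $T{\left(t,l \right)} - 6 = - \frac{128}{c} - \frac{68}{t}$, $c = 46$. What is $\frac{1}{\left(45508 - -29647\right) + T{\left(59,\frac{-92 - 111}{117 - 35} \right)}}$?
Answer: $\frac{1357}{101988137} \approx 1.3305 \cdot 10^{-5}$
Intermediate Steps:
$T{\left(t,l \right)} = \frac{74}{23} - \frac{68}{t}$ ($T{\left(t,l \right)} = 6 - \left(\frac{64}{23} + \frac{68}{t}\right) = \frac{74}{23} - \frac{68}{t}$)
$\frac{1}{\left(45508 - -29647\right) + T{\left(59,\frac{-92 - 111}{117 - 35} \right)}} = \frac{1}{\left(45508 - -29647\right) + \left(\frac{74}{23} - \frac{68}{59}\right)} = \frac{1}{\left(45508 + 29647\right) + \left(\frac{74}{23} - \frac{68}{59}\right)} = \frac{1}{75155 + \left(\frac{74}{23} - \frac{68}{59}\right)} = \frac{1}{75155 + \frac{2802}{1357}} = \frac{1}{\frac{101988137}{1357}} = \frac{1357}{101988137}$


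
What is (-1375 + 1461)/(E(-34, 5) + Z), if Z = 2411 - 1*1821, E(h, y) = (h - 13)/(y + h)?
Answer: 58/399 ≈ 0.14536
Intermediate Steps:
E(h, y) = (-13 + h)/(h + y)
Z = 590 (Z = 2411 - 1821 = 590)
(-1375 + 1461)/(E(-34, 5) + Z) = (-1375 + 1461)/((-13 - 34)/(-34 + 5) + 590) = 86/(-47/(-29) + 590) = 86/(-1/29*(-47) + 590) = 86/(47/29 + 590) = 86/(17157/29) = 86*(29/17157) = 58/399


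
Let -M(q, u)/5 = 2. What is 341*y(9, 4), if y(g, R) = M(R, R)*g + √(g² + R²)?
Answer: -30690 + 341*√97 ≈ -27332.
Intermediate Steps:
M(q, u) = -10 (M(q, u) = -5*2 = -10)
y(g, R) = √(R² + g²) - 10*g (y(g, R) = -10*g + √(g² + R²) = -10*g + √(R² + g²) = √(R² + g²) - 10*g)
341*y(9, 4) = 341*(√(4² + 9²) - 10*9) = 341*(√(16 + 81) - 90) = 341*(√97 - 90) = 341*(-90 + √97) = -30690 + 341*√97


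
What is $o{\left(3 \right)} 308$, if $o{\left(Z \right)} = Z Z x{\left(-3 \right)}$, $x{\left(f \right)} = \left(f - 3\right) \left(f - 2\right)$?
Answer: $83160$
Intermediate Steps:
$x{\left(f \right)} = \left(-3 + f\right) \left(-2 + f\right)$
$o{\left(Z \right)} = 30 Z^{2}$ ($o{\left(Z \right)} = Z Z \left(6 + \left(-3\right)^{2} - -15\right) = Z^{2} \left(6 + 9 + 15\right) = Z^{2} \cdot 30 = 30 Z^{2}$)
$o{\left(3 \right)} 308 = 30 \cdot 3^{2} \cdot 308 = 30 \cdot 9 \cdot 308 = 270 \cdot 308 = 83160$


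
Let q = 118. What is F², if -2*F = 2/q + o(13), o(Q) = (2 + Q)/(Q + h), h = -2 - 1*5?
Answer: 88209/55696 ≈ 1.5838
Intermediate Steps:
h = -7 (h = -2 - 5 = -7)
o(Q) = (2 + Q)/(-7 + Q) (o(Q) = (2 + Q)/(Q - 7) = (2 + Q)/(-7 + Q))
F = -297/236 (F = -(2/118 + (2 + 13)/(-7 + 13))/2 = -(2*(1/118) + 15/6)/2 = -(1/59 + (⅙)*15)/2 = -(1/59 + 5/2)/2 = -½*297/118 = -297/236 ≈ -1.2585)
F² = (-297/236)² = 88209/55696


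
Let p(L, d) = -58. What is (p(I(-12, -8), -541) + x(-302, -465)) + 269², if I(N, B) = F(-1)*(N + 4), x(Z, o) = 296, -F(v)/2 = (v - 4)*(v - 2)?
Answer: 72599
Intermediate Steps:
F(v) = -2*(-4 + v)*(-2 + v) (F(v) = -2*(v - 4)*(v - 2) = -2*(-4 + v)*(-2 + v))
I(N, B) = -120 - 30*N (I(N, B) = (-16 - 2*(-1)² + 12*(-1))*(N + 4) = (-16 - 2*1 - 12)*(4 + N) = (-16 - 2 - 12)*(4 + N) = -30*(4 + N) = -120 - 30*N)
(p(I(-12, -8), -541) + x(-302, -465)) + 269² = (-58 + 296) + 269² = 238 + 72361 = 72599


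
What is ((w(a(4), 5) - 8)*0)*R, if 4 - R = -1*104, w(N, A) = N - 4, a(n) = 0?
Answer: 0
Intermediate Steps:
w(N, A) = -4 + N
R = 108 (R = 4 - (-1)*104 = 4 - 1*(-104) = 4 + 104 = 108)
((w(a(4), 5) - 8)*0)*R = (((-4 + 0) - 8)*0)*108 = ((-4 - 8)*0)*108 = -12*0*108 = 0*108 = 0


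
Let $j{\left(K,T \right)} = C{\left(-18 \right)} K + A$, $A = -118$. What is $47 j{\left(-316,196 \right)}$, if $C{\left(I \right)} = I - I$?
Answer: $-5546$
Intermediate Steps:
$C{\left(I \right)} = 0$
$j{\left(K,T \right)} = -118$ ($j{\left(K,T \right)} = 0 K - 118 = 0 - 118 = -118$)
$47 j{\left(-316,196 \right)} = 47 \left(-118\right) = -5546$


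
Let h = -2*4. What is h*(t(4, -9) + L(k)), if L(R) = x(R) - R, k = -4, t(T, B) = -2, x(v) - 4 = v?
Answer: -16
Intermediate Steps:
x(v) = 4 + v
h = -8
L(R) = 4 (L(R) = (4 + R) - R = 4)
h*(t(4, -9) + L(k)) = -8*(-2 + 4) = -8*2 = -16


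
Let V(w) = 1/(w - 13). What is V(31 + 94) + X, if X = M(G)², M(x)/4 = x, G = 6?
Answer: 64513/112 ≈ 576.01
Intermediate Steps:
M(x) = 4*x
V(w) = 1/(-13 + w)
X = 576 (X = (4*6)² = 24² = 576)
V(31 + 94) + X = 1/(-13 + (31 + 94)) + 576 = 1/(-13 + 125) + 576 = 1/112 + 576 = 64513/112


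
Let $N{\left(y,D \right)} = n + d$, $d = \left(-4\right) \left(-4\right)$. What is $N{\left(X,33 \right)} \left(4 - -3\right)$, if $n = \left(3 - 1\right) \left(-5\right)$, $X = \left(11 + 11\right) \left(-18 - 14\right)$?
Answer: $42$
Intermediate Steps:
$d = 16$
$X = -704$ ($X = 22 \left(-32\right) = -704$)
$n = -10$ ($n = 2 \left(-5\right) = -10$)
$N{\left(y,D \right)} = 6$ ($N{\left(y,D \right)} = -10 + 16 = 6$)
$N{\left(X,33 \right)} \left(4 - -3\right) = 6 \left(4 - -3\right) = 6 \left(4 + 3\right) = 6 \cdot 7 = 42$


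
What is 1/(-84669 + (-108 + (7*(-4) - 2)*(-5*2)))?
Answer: -1/84477 ≈ -1.1838e-5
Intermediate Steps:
1/(-84669 + (-108 + (7*(-4) - 2)*(-5*2))) = 1/(-84669 + (-108 + (-28 - 2)*(-10))) = 1/(-84669 + (-108 - 30*(-10))) = 1/(-84669 + (-108 + 300)) = 1/(-84669 + 192) = 1/(-84477) = -1/84477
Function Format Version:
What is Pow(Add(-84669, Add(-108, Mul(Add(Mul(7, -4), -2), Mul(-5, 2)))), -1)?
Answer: Rational(-1, 84477) ≈ -1.1838e-5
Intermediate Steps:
Pow(Add(-84669, Add(-108, Mul(Add(Mul(7, -4), -2), Mul(-5, 2)))), -1) = Pow(Add(-84669, Add(-108, Mul(Add(-28, -2), -10))), -1) = Pow(Add(-84669, Add(-108, Mul(-30, -10))), -1) = Pow(Add(-84669, Add(-108, 300)), -1) = Pow(Add(-84669, 192), -1) = Pow(-84477, -1) = Rational(-1, 84477)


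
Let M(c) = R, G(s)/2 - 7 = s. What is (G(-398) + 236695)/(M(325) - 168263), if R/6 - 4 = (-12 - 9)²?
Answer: -235913/165593 ≈ -1.4247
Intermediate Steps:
G(s) = 14 + 2*s
R = 2670 (R = 24 + 6*(-12 - 9)² = 24 + 6*(-21)² = 24 + 6*441 = 24 + 2646 = 2670)
M(c) = 2670
(G(-398) + 236695)/(M(325) - 168263) = ((14 + 2*(-398)) + 236695)/(2670 - 168263) = ((14 - 796) + 236695)/(-165593) = (-782 + 236695)*(-1/165593) = 235913*(-1/165593) = -235913/165593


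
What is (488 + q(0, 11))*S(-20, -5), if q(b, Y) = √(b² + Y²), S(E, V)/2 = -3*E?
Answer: 59880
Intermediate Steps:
S(E, V) = -6*E (S(E, V) = 2*(-3*E) = -6*E)
q(b, Y) = √(Y² + b²)
(488 + q(0, 11))*S(-20, -5) = (488 + √(11² + 0²))*(-6*(-20)) = (488 + √(121 + 0))*120 = (488 + √121)*120 = (488 + 11)*120 = 499*120 = 59880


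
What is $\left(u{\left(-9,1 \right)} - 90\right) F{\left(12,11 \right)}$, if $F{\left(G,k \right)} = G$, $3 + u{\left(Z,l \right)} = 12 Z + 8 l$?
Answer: $-2316$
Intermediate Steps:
$u{\left(Z,l \right)} = -3 + 8 l + 12 Z$ ($u{\left(Z,l \right)} = -3 + \left(12 Z + 8 l\right) = -3 + \left(8 l + 12 Z\right) = -3 + 8 l + 12 Z$)
$\left(u{\left(-9,1 \right)} - 90\right) F{\left(12,11 \right)} = \left(\left(-3 + 8 \cdot 1 + 12 \left(-9\right)\right) - 90\right) 12 = \left(\left(-3 + 8 - 108\right) - 90\right) 12 = \left(-103 - 90\right) 12 = \left(-193\right) 12 = -2316$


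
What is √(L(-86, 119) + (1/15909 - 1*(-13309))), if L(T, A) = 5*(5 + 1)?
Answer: 2*√844012827042/15909 ≈ 115.49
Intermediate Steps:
L(T, A) = 30 (L(T, A) = 5*6 = 30)
√(L(-86, 119) + (1/15909 - 1*(-13309))) = √(30 + (1/15909 - 1*(-13309))) = √(30 + (1/15909 + 13309)) = √(30 + 211732882/15909) = √(212210152/15909) = 2*√844012827042/15909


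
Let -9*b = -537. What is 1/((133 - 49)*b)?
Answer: 1/5012 ≈ 0.00019952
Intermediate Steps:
b = 179/3 (b = -1/9*(-537) = 179/3 ≈ 59.667)
1/((133 - 49)*b) = 1/((133 - 49)*(179/3)) = (3/179)/84 = (1/84)*(3/179) = 1/5012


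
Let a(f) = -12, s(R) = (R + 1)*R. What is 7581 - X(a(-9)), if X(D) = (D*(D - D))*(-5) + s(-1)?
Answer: 7581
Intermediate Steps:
s(R) = R*(1 + R) (s(R) = (1 + R)*R = R*(1 + R))
X(D) = 0 (X(D) = (D*(D - D))*(-5) - (1 - 1) = (D*0)*(-5) - 1*0 = 0*(-5) + 0 = 0 + 0 = 0)
7581 - X(a(-9)) = 7581 - 1*0 = 7581 + 0 = 7581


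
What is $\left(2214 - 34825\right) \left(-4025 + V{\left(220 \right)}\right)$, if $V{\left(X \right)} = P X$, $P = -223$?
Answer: $1731154935$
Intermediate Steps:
$V{\left(X \right)} = - 223 X$
$\left(2214 - 34825\right) \left(-4025 + V{\left(220 \right)}\right) = \left(2214 - 34825\right) \left(-4025 - 49060\right) = - 32611 \left(-4025 - 49060\right) = \left(-32611\right) \left(-53085\right) = 1731154935$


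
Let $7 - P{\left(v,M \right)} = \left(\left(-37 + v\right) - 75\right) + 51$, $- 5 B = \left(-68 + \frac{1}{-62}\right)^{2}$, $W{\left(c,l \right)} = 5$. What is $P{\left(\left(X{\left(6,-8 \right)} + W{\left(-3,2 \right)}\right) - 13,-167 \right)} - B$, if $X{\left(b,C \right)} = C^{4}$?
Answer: $- \frac{59481311}{19220} \approx -3094.8$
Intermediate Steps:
$B = - \frac{17783089}{19220}$ ($B = - \frac{\left(-68 + \frac{1}{-62}\right)^{2}}{5} = - \frac{\left(-68 - \frac{1}{62}\right)^{2}}{5} = - \frac{\left(- \frac{4217}{62}\right)^{2}}{5} = \left(- \frac{1}{5}\right) \frac{17783089}{3844} = - \frac{17783089}{19220} \approx -925.24$)
$P{\left(v,M \right)} = 68 - v$ ($P{\left(v,M \right)} = 7 - \left(\left(\left(-37 + v\right) - 75\right) + 51\right) = 7 - \left(\left(-112 + v\right) + 51\right) = 7 - \left(-61 + v\right) = 68 - v$)
$P{\left(\left(X{\left(6,-8 \right)} + W{\left(-3,2 \right)}\right) - 13,-167 \right)} - B = \left(68 - \left(\left(\left(-8\right)^{4} + 5\right) - 13\right)\right) - - \frac{17783089}{19220} = \left(68 - \left(\left(4096 + 5\right) - 13\right)\right) + \frac{17783089}{19220} = \left(68 - \left(4101 - 13\right)\right) + \frac{17783089}{19220} = \left(68 - 4088\right) + \frac{17783089}{19220} = -4020 + \frac{17783089}{19220} = - \frac{59481311}{19220}$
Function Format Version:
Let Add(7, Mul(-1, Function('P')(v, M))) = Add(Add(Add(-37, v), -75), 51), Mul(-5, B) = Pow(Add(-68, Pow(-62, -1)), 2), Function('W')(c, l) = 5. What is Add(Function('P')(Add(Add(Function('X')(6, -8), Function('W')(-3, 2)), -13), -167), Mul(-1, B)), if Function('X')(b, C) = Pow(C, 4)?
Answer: Rational(-59481311, 19220) ≈ -3094.8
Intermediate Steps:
B = Rational(-17783089, 19220) (B = Mul(Rational(-1, 5), Pow(Add(-68, Pow(-62, -1)), 2)) = Mul(Rational(-1, 5), Pow(Add(-68, Rational(-1, 62)), 2)) = Mul(Rational(-1, 5), Pow(Rational(-4217, 62), 2)) = Mul(Rational(-1, 5), Rational(17783089, 3844)) = Rational(-17783089, 19220) ≈ -925.24)
Function('P')(v, M) = Add(68, Mul(-1, v)) (Function('P')(v, M) = Add(7, Mul(-1, Add(Add(Add(-37, v), -75), 51))) = Add(7, Mul(-1, Add(Add(-112, v), 51))) = Add(7, Mul(-1, Add(-61, v))) = Add(7, Add(61, Mul(-1, v))) = Add(68, Mul(-1, v)))
Add(Function('P')(Add(Add(Function('X')(6, -8), Function('W')(-3, 2)), -13), -167), Mul(-1, B)) = Add(Add(68, Mul(-1, Add(Add(Pow(-8, 4), 5), -13))), Mul(-1, Rational(-17783089, 19220))) = Add(Add(68, Mul(-1, Add(Add(4096, 5), -13))), Rational(17783089, 19220)) = Add(Add(68, Mul(-1, Add(4101, -13))), Rational(17783089, 19220)) = Add(Add(68, Mul(-1, 4088)), Rational(17783089, 19220)) = Add(Add(68, -4088), Rational(17783089, 19220)) = Add(-4020, Rational(17783089, 19220)) = Rational(-59481311, 19220)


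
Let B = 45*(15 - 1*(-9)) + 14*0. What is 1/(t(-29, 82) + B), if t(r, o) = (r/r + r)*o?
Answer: -1/1216 ≈ -0.00082237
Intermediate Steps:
t(r, o) = o*(1 + r) (t(r, o) = (1 + r)*o = o*(1 + r))
B = 1080 (B = 45*(15 + 9) + 0 = 45*24 + 0 = 1080 + 0 = 1080)
1/(t(-29, 82) + B) = 1/(82*(1 - 29) + 1080) = 1/(82*(-28) + 1080) = 1/(-2296 + 1080) = 1/(-1216) = -1/1216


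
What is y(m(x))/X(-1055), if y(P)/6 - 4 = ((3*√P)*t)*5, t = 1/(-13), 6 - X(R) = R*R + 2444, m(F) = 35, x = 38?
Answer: -8/371821 + 30*√35/4833673 ≈ 1.5202e-5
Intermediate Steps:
X(R) = -2438 - R² (X(R) = 6 - (R*R + 2444) = 6 - (R² + 2444) = 6 - (2444 + R²) = 6 + (-2444 - R²) = -2438 - R²)
t = -1/13 ≈ -0.076923
y(P) = 24 - 90*√P/13 (y(P) = 24 + 6*(((3*√P)*(-1/13))*5) = 24 + 6*(-3*√P/13*5) = 24 + 6*(-15*√P/13) = 24 - 90*√P/13)
y(m(x))/X(-1055) = (24 - 90*√35/13)/(-2438 - 1*(-1055)²) = (24 - 90*√35/13)/(-2438 - 1*1113025) = (24 - 90*√35/13)/(-2438 - 1113025) = (24 - 90*√35/13)/(-1115463) = (24 - 90*√35/13)*(-1/1115463) = -8/371821 + 30*√35/4833673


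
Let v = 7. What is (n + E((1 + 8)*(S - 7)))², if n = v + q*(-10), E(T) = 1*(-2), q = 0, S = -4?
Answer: 25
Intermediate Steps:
E(T) = -2
n = 7 (n = 7 + 0*(-10) = 7 + 0 = 7)
(n + E((1 + 8)*(S - 7)))² = (7 - 2)² = 5² = 25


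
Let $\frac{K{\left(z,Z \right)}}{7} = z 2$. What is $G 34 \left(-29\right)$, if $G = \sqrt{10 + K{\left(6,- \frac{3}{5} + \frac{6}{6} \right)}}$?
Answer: $- 986 \sqrt{94} \approx -9559.6$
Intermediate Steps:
$K{\left(z,Z \right)} = 14 z$ ($K{\left(z,Z \right)} = 7 z 2 = 7 \cdot 2 z = 14 z$)
$G = \sqrt{94}$ ($G = \sqrt{10 + 14 \cdot 6} = \sqrt{10 + 84} = \sqrt{94} \approx 9.6954$)
$G 34 \left(-29\right) = \sqrt{94} \cdot 34 \left(-29\right) = 34 \sqrt{94} \left(-29\right) = - 986 \sqrt{94}$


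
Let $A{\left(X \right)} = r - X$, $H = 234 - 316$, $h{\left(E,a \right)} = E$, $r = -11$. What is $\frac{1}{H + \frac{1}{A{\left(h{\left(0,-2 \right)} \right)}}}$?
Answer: $- \frac{11}{903} \approx -0.012182$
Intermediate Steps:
$H = -82$
$A{\left(X \right)} = -11 - X$
$\frac{1}{H + \frac{1}{A{\left(h{\left(0,-2 \right)} \right)}}} = \frac{1}{-82 + \frac{1}{-11 - 0}} = \frac{1}{-82 + \frac{1}{-11 + 0}} = \frac{1}{-82 + \frac{1}{-11}} = \frac{1}{-82 - \frac{1}{11}} = \frac{1}{- \frac{903}{11}} = - \frac{11}{903}$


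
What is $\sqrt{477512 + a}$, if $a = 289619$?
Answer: $\sqrt{767131} \approx 875.86$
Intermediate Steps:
$\sqrt{477512 + a} = \sqrt{477512 + 289619} = \sqrt{767131}$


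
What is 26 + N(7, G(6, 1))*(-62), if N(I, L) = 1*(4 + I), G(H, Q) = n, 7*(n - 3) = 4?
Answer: -656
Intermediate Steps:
n = 25/7 (n = 3 + (⅐)*4 = 3 + 4/7 = 25/7 ≈ 3.5714)
G(H, Q) = 25/7
N(I, L) = 4 + I
26 + N(7, G(6, 1))*(-62) = 26 + (4 + 7)*(-62) = 26 + 11*(-62) = 26 - 682 = -656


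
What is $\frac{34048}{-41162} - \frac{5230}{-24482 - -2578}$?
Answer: $- \frac{132627533}{225403112} \approx -0.5884$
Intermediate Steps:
$\frac{34048}{-41162} - \frac{5230}{-24482 - -2578} = 34048 \left(- \frac{1}{41162}\right) - \frac{5230}{-24482 + 2578} = - \frac{17024}{20581} - \frac{5230}{-21904} = - \frac{17024}{20581} - - \frac{2615}{10952} = - \frac{17024}{20581} + \frac{2615}{10952} = - \frac{132627533}{225403112}$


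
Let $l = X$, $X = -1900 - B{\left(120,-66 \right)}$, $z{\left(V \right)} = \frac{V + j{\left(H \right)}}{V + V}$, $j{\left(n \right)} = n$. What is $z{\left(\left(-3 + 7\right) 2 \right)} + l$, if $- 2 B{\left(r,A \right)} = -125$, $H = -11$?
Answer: $- \frac{31403}{16} \approx -1962.7$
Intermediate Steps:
$B{\left(r,A \right)} = \frac{125}{2}$ ($B{\left(r,A \right)} = \left(- \frac{1}{2}\right) \left(-125\right) = \frac{125}{2}$)
$z{\left(V \right)} = \frac{-11 + V}{2 V}$ ($z{\left(V \right)} = \frac{V - 11}{V + V} = \frac{-11 + V}{2 V}$)
$X = - \frac{3925}{2}$ ($X = -1900 - \frac{125}{2} = - \frac{3925}{2} \approx -1962.5$)
$l = - \frac{3925}{2} \approx -1962.5$
$z{\left(\left(-3 + 7\right) 2 \right)} + l = \frac{-11 + \left(-3 + 7\right) 2}{2 \left(-3 + 7\right) 2} - \frac{3925}{2} = \frac{-11 + 4 \cdot 2}{2 \cdot 4 \cdot 2} - \frac{3925}{2} = \frac{-11 + 8}{2 \cdot 8} - \frac{3925}{2} = \frac{1}{2} \cdot \frac{1}{8} \left(-3\right) - \frac{3925}{2} = - \frac{3}{16} - \frac{3925}{2} = - \frac{31403}{16}$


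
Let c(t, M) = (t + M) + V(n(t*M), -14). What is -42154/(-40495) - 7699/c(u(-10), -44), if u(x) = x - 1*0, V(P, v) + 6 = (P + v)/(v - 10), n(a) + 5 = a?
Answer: 1080136102/10765885 ≈ 100.33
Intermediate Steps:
n(a) = -5 + a
V(P, v) = -6 + (P + v)/(-10 + v) (V(P, v) = -6 + (P + v)/(v - 10) = -6 + (P + v)/(-10 + v))
u(x) = x (u(x) = x + 0 = x)
c(t, M) = -125/24 + M + t - M*t/24 (c(t, M) = (t + M) + (60 + (-5 + t*M) - 5*(-14))/(-10 - 14) = (M + t) + (60 + (-5 + M*t) + 70)/(-24) = (M + t) - (125 + M*t)/24 = (M + t) + (-125/24 - M*t/24) = -125/24 + M + t - M*t/24)
-42154/(-40495) - 7699/c(u(-10), -44) = -42154/(-40495) - 7699/(-125/24 - 44 - 10 - 1/24*(-44)*(-10)) = -42154*(-1/40495) - 7699/(-125/24 - 44 - 10 - 55/3) = 6022/5785 - 7699/(-1861/24) = 6022/5785 - 7699*(-24/1861) = 6022/5785 + 184776/1861 = 1080136102/10765885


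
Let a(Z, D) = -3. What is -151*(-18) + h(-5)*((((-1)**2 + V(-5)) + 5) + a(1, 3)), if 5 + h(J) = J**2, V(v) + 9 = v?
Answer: 2498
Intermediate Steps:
V(v) = -9 + v
h(J) = -5 + J**2
-151*(-18) + h(-5)*((((-1)**2 + V(-5)) + 5) + a(1, 3)) = -151*(-18) + (-5 + (-5)**2)*((((-1)**2 + (-9 - 5)) + 5) - 3) = 2718 + (-5 + 25)*(((1 - 14) + 5) - 3) = 2718 + 20*((-13 + 5) - 3) = 2718 + 20*(-8 - 3) = 2718 + 20*(-11) = 2718 - 220 = 2498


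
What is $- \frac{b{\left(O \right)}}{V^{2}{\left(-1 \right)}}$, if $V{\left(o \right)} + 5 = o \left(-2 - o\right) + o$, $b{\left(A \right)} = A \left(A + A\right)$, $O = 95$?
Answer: $-722$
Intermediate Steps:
$b{\left(A \right)} = 2 A^{2}$ ($b{\left(A \right)} = A 2 A = 2 A^{2}$)
$V{\left(o \right)} = -5 + o + o \left(-2 - o\right)$ ($V{\left(o \right)} = -5 + \left(o \left(-2 - o\right) + o\right) = -5 + \left(o + o \left(-2 - o\right)\right) = -5 + o + o \left(-2 - o\right)$)
$- \frac{b{\left(O \right)}}{V^{2}{\left(-1 \right)}} = - \frac{2 \cdot 95^{2}}{\left(-5 - -1 - \left(-1\right)^{2}\right)^{2}} = - \frac{2 \cdot 9025}{\left(-5 + 1 - 1\right)^{2}} = - \frac{18050}{\left(-5 + 1 - 1\right)^{2}} = - \frac{18050}{\left(-5\right)^{2}} = - \frac{18050}{25} = \left(-1\right) 722 = -722$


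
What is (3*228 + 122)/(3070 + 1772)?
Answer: 403/2421 ≈ 0.16646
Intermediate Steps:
(3*228 + 122)/(3070 + 1772) = (684 + 122)/4842 = 806*(1/4842) = 403/2421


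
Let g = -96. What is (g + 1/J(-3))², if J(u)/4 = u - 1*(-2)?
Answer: 148225/16 ≈ 9264.1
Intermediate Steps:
J(u) = 8 + 4*u (J(u) = 4*(u - 1*(-2)) = 4*(u + 2) = 4*(2 + u) = 8 + 4*u)
(g + 1/J(-3))² = (-96 + 1/(8 + 4*(-3)))² = (-96 + 1/(8 - 12))² = (-96 + 1/(-4))² = (-96 - ¼)² = (-385/4)² = 148225/16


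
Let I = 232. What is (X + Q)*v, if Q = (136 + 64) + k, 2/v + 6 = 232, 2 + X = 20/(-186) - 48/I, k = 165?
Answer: 978163/304761 ≈ 3.2096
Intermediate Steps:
X = -6242/2697 (X = -2 + (20/(-186) - 48/232) = -2 + (20*(-1/186) - 48*1/232) = -2 + (-10/93 - 6/29) = -2 - 848/2697 = -6242/2697 ≈ -2.3144)
v = 1/113 (v = 2/(-6 + 232) = 2/226 = 2*(1/226) = 1/113 ≈ 0.0088496)
Q = 365 (Q = (136 + 64) + 165 = 200 + 165 = 365)
(X + Q)*v = (-6242/2697 + 365)*(1/113) = (978163/2697)*(1/113) = 978163/304761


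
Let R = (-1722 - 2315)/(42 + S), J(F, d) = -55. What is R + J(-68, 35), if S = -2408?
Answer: -126093/2366 ≈ -53.294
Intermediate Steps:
R = 4037/2366 (R = (-1722 - 2315)/(42 - 2408) = -4037/(-2366) = -4037*(-1/2366) = 4037/2366 ≈ 1.7063)
R + J(-68, 35) = 4037/2366 - 55 = -126093/2366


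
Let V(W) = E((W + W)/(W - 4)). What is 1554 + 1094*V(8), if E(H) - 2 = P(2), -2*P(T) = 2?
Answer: 2648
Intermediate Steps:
P(T) = -1 (P(T) = -1/2*2 = -1)
E(H) = 1 (E(H) = 2 - 1 = 1)
V(W) = 1
1554 + 1094*V(8) = 1554 + 1094*1 = 1554 + 1094 = 2648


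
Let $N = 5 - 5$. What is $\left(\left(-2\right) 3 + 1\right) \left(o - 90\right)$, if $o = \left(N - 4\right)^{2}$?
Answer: $370$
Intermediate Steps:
$N = 0$
$o = 16$ ($o = \left(0 - 4\right)^{2} = \left(-4\right)^{2} = 16$)
$\left(\left(-2\right) 3 + 1\right) \left(o - 90\right) = \left(\left(-2\right) 3 + 1\right) \left(16 - 90\right) = \left(-6 + 1\right) \left(-74\right) = \left(-5\right) \left(-74\right) = 370$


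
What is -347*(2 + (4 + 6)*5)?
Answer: -18044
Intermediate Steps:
-347*(2 + (4 + 6)*5) = -347*(2 + 10*5) = -347*(2 + 50) = -347*52 = -18044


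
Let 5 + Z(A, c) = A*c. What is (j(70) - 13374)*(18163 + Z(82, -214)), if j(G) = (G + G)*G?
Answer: -2180140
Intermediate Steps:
Z(A, c) = -5 + A*c
j(G) = 2*G² (j(G) = (2*G)*G = 2*G²)
(j(70) - 13374)*(18163 + Z(82, -214)) = (2*70² - 13374)*(18163 + (-5 + 82*(-214))) = (2*4900 - 13374)*(18163 + (-5 - 17548)) = (9800 - 13374)*(18163 - 17553) = -3574*610 = -2180140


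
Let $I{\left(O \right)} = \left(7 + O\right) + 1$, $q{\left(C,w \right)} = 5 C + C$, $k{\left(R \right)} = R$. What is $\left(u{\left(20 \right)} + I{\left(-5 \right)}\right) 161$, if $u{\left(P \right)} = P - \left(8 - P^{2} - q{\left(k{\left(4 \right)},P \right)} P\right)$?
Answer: $144095$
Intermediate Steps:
$q{\left(C,w \right)} = 6 C$
$I{\left(O \right)} = 8 + O$
$u{\left(P \right)} = -8 + P^{2} + 25 P$ ($u{\left(P \right)} = P - \left(8 - P^{2} - 6 \cdot 4 P\right) = P - \left(8 - P^{2} - 24 P\right) = P + \left(-8 + P^{2} + 24 P\right) = -8 + P^{2} + 25 P$)
$\left(u{\left(20 \right)} + I{\left(-5 \right)}\right) 161 = \left(\left(-8 + 20^{2} + 25 \cdot 20\right) + \left(8 - 5\right)\right) 161 = \left(\left(-8 + 400 + 500\right) + 3\right) 161 = \left(892 + 3\right) 161 = 895 \cdot 161 = 144095$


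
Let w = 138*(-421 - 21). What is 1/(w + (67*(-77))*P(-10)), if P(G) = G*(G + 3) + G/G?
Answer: -1/427285 ≈ -2.3404e-6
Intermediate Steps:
P(G) = 1 + G*(3 + G) (P(G) = G*(3 + G) + 1 = 1 + G*(3 + G))
w = -60996 (w = 138*(-442) = -60996)
1/(w + (67*(-77))*P(-10)) = 1/(-60996 + (67*(-77))*(1 + (-10)**2 + 3*(-10))) = 1/(-60996 - 5159*(1 + 100 - 30)) = 1/(-60996 - 5159*71) = 1/(-60996 - 366289) = 1/(-427285) = -1/427285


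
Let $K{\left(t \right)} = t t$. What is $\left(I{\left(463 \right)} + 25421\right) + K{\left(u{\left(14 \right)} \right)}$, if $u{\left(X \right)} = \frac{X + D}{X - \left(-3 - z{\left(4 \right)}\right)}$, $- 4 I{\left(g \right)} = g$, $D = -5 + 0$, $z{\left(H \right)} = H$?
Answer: $\frac{4959865}{196} \approx 25305.0$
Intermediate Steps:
$D = -5$
$I{\left(g \right)} = - \frac{g}{4}$
$u{\left(X \right)} = \frac{-5 + X}{7 + X}$ ($u{\left(X \right)} = \frac{X - 5}{X + \left(\left(4 + 5\right) - 2\right)} = \frac{-5 + X}{X + \left(9 - 2\right)} = \frac{-5 + X}{X + 7} = \frac{-5 + X}{7 + X}$)
$K{\left(t \right)} = t^{2}$
$\left(I{\left(463 \right)} + 25421\right) + K{\left(u{\left(14 \right)} \right)} = \left(\left(- \frac{1}{4}\right) 463 + 25421\right) + \left(\frac{-5 + 14}{7 + 14}\right)^{2} = \left(- \frac{463}{4} + 25421\right) + \left(\frac{1}{21} \cdot 9\right)^{2} = \frac{101221}{4} + \left(\frac{1}{21} \cdot 9\right)^{2} = \frac{101221}{4} + \left(\frac{3}{7}\right)^{2} = \frac{101221}{4} + \frac{9}{49} = \frac{4959865}{196}$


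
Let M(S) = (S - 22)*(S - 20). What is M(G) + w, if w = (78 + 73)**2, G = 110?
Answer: 30721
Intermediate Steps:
M(S) = (-22 + S)*(-20 + S)
w = 22801 (w = 151**2 = 22801)
M(G) + w = (440 + 110**2 - 42*110) + 22801 = (440 + 12100 - 4620) + 22801 = 7920 + 22801 = 30721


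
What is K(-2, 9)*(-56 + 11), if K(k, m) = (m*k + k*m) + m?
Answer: 1215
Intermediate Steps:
K(k, m) = m + 2*k*m (K(k, m) = (k*m + k*m) + m = 2*k*m + m = m + 2*k*m)
K(-2, 9)*(-56 + 11) = (9*(1 + 2*(-2)))*(-56 + 11) = (9*(1 - 4))*(-45) = (9*(-3))*(-45) = -27*(-45) = 1215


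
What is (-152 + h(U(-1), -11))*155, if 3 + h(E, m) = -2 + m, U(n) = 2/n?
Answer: -26040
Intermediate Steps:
h(E, m) = -5 + m (h(E, m) = -3 + (-2 + m) = -5 + m)
(-152 + h(U(-1), -11))*155 = (-152 + (-5 - 11))*155 = (-152 - 16)*155 = -168*155 = -26040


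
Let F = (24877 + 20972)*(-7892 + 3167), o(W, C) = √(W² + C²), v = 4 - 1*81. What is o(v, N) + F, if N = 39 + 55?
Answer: -216636525 + √14765 ≈ -2.1664e+8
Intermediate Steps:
N = 94
v = -77 (v = 4 - 81 = -77)
o(W, C) = √(C² + W²)
F = -216636525 (F = 45849*(-4725) = -216636525)
o(v, N) + F = √(94² + (-77)²) - 216636525 = √(8836 + 5929) - 216636525 = √14765 - 216636525 = -216636525 + √14765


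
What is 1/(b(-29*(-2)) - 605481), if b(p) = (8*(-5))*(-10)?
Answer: -1/605081 ≈ -1.6527e-6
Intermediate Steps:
b(p) = 400 (b(p) = -40*(-10) = 400)
1/(b(-29*(-2)) - 605481) = 1/(400 - 605481) = 1/(-605081) = -1/605081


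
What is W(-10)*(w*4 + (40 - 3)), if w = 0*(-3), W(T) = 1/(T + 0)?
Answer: -37/10 ≈ -3.7000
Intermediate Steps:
W(T) = 1/T
w = 0
W(-10)*(w*4 + (40 - 3)) = (0*4 + (40 - 3))/(-10) = -(0 + 37)/10 = -⅒*37 = -37/10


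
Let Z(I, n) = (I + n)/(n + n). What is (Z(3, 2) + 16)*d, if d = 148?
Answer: 2553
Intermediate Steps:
Z(I, n) = (I + n)/(2*n) (Z(I, n) = (I + n)/((2*n)) = (I + n)*(1/(2*n)) = (I + n)/(2*n))
(Z(3, 2) + 16)*d = ((1/2)*(3 + 2)/2 + 16)*148 = ((1/2)*(1/2)*5 + 16)*148 = (5/4 + 16)*148 = (69/4)*148 = 2553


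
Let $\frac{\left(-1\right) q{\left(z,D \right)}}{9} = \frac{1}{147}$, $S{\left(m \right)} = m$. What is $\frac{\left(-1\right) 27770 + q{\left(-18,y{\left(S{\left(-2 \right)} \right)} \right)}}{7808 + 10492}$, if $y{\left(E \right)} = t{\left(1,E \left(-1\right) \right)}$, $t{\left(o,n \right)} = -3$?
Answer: $- \frac{1360733}{896700} \approx -1.5175$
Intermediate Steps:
$y{\left(E \right)} = -3$
$q{\left(z,D \right)} = - \frac{3}{49}$ ($q{\left(z,D \right)} = - \frac{9}{147} = \left(-9\right) \frac{1}{147} = - \frac{3}{49}$)
$\frac{\left(-1\right) 27770 + q{\left(-18,y{\left(S{\left(-2 \right)} \right)} \right)}}{7808 + 10492} = \frac{\left(-1\right) 27770 - \frac{3}{49}}{7808 + 10492} = \frac{-27770 - \frac{3}{49}}{18300} = \left(- \frac{1360733}{49}\right) \frac{1}{18300} = - \frac{1360733}{896700}$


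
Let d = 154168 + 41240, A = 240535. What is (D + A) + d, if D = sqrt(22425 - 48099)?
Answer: 435943 + I*sqrt(25674) ≈ 4.3594e+5 + 160.23*I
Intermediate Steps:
D = I*sqrt(25674) (D = sqrt(-25674) = I*sqrt(25674) ≈ 160.23*I)
d = 195408
(D + A) + d = (I*sqrt(25674) + 240535) + 195408 = (240535 + I*sqrt(25674)) + 195408 = 435943 + I*sqrt(25674)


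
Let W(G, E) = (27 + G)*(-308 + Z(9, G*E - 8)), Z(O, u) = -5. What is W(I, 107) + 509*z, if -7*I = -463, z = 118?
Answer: 216358/7 ≈ 30908.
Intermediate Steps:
I = 463/7 (I = -1/7*(-463) = 463/7 ≈ 66.143)
W(G, E) = -8451 - 313*G (W(G, E) = (27 + G)*(-308 - 5) = (27 + G)*(-313) = -8451 - 313*G)
W(I, 107) + 509*z = (-8451 - 313*463/7) + 509*118 = (-8451 - 144919/7) + 60062 = -204076/7 + 60062 = 216358/7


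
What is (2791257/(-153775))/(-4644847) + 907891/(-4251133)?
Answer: -648459582970286494/3036419984662882525 ≈ -0.21356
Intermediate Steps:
(2791257/(-153775))/(-4644847) + 907891/(-4251133) = (2791257*(-1/153775))*(-1/4644847) + 907891*(-1/4251133) = -2791257/153775*(-1/4644847) - 907891/4251133 = 2791257/714261347425 - 907891/4251133 = -648459582970286494/3036419984662882525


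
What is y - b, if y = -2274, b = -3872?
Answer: 1598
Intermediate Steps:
y - b = -2274 - 1*(-3872) = -2274 + 3872 = 1598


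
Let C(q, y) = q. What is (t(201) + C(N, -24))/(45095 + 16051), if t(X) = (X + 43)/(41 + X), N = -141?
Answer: -16939/7398666 ≈ -0.0022895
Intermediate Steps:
t(X) = (43 + X)/(41 + X)
(t(201) + C(N, -24))/(45095 + 16051) = ((43 + 201)/(41 + 201) - 141)/(45095 + 16051) = (244/242 - 141)/61146 = ((1/242)*244 - 141)*(1/61146) = (122/121 - 141)*(1/61146) = -16939/121*1/61146 = -16939/7398666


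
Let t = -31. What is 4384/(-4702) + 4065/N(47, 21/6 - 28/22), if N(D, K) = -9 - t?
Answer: 9508591/51722 ≈ 183.84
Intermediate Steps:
N(D, K) = 22 (N(D, K) = -9 - 1*(-31) = -9 + 31 = 22)
4384/(-4702) + 4065/N(47, 21/6 - 28/22) = 4384/(-4702) + 4065/22 = 4384*(-1/4702) + 4065*(1/22) = -2192/2351 + 4065/22 = 9508591/51722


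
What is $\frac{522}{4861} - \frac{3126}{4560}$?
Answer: $- \frac{2135861}{3694360} \approx -0.57814$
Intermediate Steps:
$\frac{522}{4861} - \frac{3126}{4560} = 522 \cdot \frac{1}{4861} - \frac{521}{760} = \frac{522}{4861} - \frac{521}{760} = - \frac{2135861}{3694360}$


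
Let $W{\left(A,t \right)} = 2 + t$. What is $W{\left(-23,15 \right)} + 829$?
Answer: $846$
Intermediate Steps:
$W{\left(-23,15 \right)} + 829 = \left(2 + 15\right) + 829 = 17 + 829 = 846$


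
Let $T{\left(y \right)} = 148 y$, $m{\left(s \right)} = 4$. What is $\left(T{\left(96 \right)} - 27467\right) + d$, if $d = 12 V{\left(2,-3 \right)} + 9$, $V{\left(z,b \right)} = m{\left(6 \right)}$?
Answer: $-13202$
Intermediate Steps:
$V{\left(z,b \right)} = 4$
$d = 57$ ($d = 12 \cdot 4 + 9 = 48 + 9 = 57$)
$\left(T{\left(96 \right)} - 27467\right) + d = \left(148 \cdot 96 - 27467\right) + 57 = \left(14208 - 27467\right) + 57 = -13259 + 57 = -13202$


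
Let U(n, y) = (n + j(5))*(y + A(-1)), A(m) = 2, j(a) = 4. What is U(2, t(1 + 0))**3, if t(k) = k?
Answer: 5832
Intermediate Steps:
U(n, y) = (2 + y)*(4 + n) (U(n, y) = (n + 4)*(y + 2) = (4 + n)*(2 + y) = (2 + y)*(4 + n))
U(2, t(1 + 0))**3 = (8 + 2*2 + 4*(1 + 0) + 2*(1 + 0))**3 = (8 + 4 + 4*1 + 2*1)**3 = (8 + 4 + 4 + 2)**3 = 18**3 = 5832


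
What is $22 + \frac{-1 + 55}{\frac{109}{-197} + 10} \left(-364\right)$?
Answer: $- \frac{3831290}{1861} \approx -2058.7$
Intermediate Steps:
$22 + \frac{-1 + 55}{\frac{109}{-197} + 10} \left(-364\right) = 22 + \frac{54}{109 \left(- \frac{1}{197}\right) + 10} \left(-364\right) = 22 + \frac{54}{- \frac{109}{197} + 10} \left(-364\right) = 22 + \frac{54}{\frac{1861}{197}} \left(-364\right) = 22 + 54 \cdot \frac{197}{1861} \left(-364\right) = 22 + \frac{10638}{1861} \left(-364\right) = 22 - \frac{3872232}{1861} = - \frac{3831290}{1861}$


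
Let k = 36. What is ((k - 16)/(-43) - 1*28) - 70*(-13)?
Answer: 37906/43 ≈ 881.54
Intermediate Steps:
((k - 16)/(-43) - 1*28) - 70*(-13) = ((36 - 16)/(-43) - 1*28) - 70*(-13) = (20*(-1/43) - 28) + 910 = (-20/43 - 28) + 910 = -1224/43 + 910 = 37906/43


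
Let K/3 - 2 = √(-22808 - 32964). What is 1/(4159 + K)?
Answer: 4165/17849173 - 6*I*√13943/17849173 ≈ 0.00023334 - 3.9693e-5*I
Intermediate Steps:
K = 6 + 6*I*√13943 (K = 6 + 3*√(-22808 - 32964) = 6 + 3*√(-55772) = 6 + 3*(2*I*√13943) = 6 + 6*I*√13943 ≈ 6.0 + 708.48*I)
1/(4159 + K) = 1/(4159 + (6 + 6*I*√13943)) = 1/(4165 + 6*I*√13943)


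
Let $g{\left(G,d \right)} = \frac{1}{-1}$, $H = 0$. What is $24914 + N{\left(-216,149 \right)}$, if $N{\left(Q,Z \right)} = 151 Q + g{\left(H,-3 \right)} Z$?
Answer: $-7851$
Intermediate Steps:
$g{\left(G,d \right)} = -1$
$N{\left(Q,Z \right)} = - Z + 151 Q$ ($N{\left(Q,Z \right)} = 151 Q - Z = - Z + 151 Q$)
$24914 + N{\left(-216,149 \right)} = 24914 + \left(\left(-1\right) 149 + 151 \left(-216\right)\right) = 24914 - 32765 = -7851$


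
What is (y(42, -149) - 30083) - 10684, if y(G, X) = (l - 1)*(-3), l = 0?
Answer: -40764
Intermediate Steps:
y(G, X) = 3 (y(G, X) = (0 - 1)*(-3) = -1*(-3) = 3)
(y(42, -149) - 30083) - 10684 = (3 - 30083) - 10684 = -30080 - 10684 = -40764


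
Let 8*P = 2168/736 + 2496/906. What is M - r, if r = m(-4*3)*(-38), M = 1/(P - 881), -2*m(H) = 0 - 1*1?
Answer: 1858689701/97831623 ≈ 18.999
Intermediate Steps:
P = 79193/111136 (P = (2168/736 + 2496/906)/8 = (2168*(1/736) + 2496*(1/906))/8 = (271/92 + 416/151)/8 = (⅛)*(79193/13892) = 79193/111136 ≈ 0.71258)
m(H) = ½ (m(H) = -(0 - 1*1)/2 = -(0 - 1)/2 = -½*(-1) = ½)
M = -111136/97831623 (M = 1/(79193/111136 - 881) = 1/(-97831623/111136) = -111136/97831623 ≈ -0.0011360)
r = -19 (r = (½)*(-38) = -19)
M - r = -111136/97831623 - 1*(-19) = -111136/97831623 + 19 = 1858689701/97831623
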